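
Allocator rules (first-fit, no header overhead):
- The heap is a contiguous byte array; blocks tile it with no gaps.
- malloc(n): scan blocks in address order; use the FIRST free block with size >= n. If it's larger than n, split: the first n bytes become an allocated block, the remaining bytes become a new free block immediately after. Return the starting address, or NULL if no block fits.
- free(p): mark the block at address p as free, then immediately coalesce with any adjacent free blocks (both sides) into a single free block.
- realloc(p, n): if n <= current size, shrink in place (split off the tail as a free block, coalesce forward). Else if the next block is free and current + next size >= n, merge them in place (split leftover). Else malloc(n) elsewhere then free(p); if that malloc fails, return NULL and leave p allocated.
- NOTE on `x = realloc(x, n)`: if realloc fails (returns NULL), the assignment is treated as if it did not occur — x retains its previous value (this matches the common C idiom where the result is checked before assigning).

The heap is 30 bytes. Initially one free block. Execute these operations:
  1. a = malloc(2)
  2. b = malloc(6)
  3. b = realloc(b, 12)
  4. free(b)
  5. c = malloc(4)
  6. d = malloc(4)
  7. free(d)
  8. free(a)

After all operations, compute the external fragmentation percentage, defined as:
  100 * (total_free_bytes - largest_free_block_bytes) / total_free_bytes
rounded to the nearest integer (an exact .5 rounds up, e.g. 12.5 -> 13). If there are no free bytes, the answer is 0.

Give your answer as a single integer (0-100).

Answer: 8

Derivation:
Op 1: a = malloc(2) -> a = 0; heap: [0-1 ALLOC][2-29 FREE]
Op 2: b = malloc(6) -> b = 2; heap: [0-1 ALLOC][2-7 ALLOC][8-29 FREE]
Op 3: b = realloc(b, 12) -> b = 2; heap: [0-1 ALLOC][2-13 ALLOC][14-29 FREE]
Op 4: free(b) -> (freed b); heap: [0-1 ALLOC][2-29 FREE]
Op 5: c = malloc(4) -> c = 2; heap: [0-1 ALLOC][2-5 ALLOC][6-29 FREE]
Op 6: d = malloc(4) -> d = 6; heap: [0-1 ALLOC][2-5 ALLOC][6-9 ALLOC][10-29 FREE]
Op 7: free(d) -> (freed d); heap: [0-1 ALLOC][2-5 ALLOC][6-29 FREE]
Op 8: free(a) -> (freed a); heap: [0-1 FREE][2-5 ALLOC][6-29 FREE]
Free blocks: [2 24] total_free=26 largest=24 -> 100*(26-24)/26 = 200/26 ≈ 7.692 -> rounds to 8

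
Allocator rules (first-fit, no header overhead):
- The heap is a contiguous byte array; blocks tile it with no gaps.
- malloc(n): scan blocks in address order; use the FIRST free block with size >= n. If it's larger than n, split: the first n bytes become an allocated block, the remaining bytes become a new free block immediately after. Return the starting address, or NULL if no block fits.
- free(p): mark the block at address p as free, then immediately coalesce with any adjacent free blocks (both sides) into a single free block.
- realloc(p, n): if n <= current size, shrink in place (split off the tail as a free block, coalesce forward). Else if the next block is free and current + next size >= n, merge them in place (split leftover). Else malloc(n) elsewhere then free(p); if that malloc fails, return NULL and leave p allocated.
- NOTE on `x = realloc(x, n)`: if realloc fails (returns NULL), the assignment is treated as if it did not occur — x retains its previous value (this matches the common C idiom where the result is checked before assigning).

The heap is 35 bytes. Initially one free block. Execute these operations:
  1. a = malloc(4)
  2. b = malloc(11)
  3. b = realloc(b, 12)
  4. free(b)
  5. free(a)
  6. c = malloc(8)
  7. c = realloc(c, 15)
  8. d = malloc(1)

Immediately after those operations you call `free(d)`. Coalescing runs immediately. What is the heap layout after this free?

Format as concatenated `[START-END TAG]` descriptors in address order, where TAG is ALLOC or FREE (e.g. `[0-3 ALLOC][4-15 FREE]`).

Op 1: a = malloc(4) -> a = 0; heap: [0-3 ALLOC][4-34 FREE]
Op 2: b = malloc(11) -> b = 4; heap: [0-3 ALLOC][4-14 ALLOC][15-34 FREE]
Op 3: b = realloc(b, 12) -> b = 4; heap: [0-3 ALLOC][4-15 ALLOC][16-34 FREE]
Op 4: free(b) -> (freed b); heap: [0-3 ALLOC][4-34 FREE]
Op 5: free(a) -> (freed a); heap: [0-34 FREE]
Op 6: c = malloc(8) -> c = 0; heap: [0-7 ALLOC][8-34 FREE]
Op 7: c = realloc(c, 15) -> c = 0; heap: [0-14 ALLOC][15-34 FREE]
Op 8: d = malloc(1) -> d = 15; heap: [0-14 ALLOC][15-15 ALLOC][16-34 FREE]
free(d): d = 15 -> block [15-15 ALLOC]; mark free, coalesce with adjacent free neighbors -> [0-14 ALLOC][15-34 FREE]

Answer: [0-14 ALLOC][15-34 FREE]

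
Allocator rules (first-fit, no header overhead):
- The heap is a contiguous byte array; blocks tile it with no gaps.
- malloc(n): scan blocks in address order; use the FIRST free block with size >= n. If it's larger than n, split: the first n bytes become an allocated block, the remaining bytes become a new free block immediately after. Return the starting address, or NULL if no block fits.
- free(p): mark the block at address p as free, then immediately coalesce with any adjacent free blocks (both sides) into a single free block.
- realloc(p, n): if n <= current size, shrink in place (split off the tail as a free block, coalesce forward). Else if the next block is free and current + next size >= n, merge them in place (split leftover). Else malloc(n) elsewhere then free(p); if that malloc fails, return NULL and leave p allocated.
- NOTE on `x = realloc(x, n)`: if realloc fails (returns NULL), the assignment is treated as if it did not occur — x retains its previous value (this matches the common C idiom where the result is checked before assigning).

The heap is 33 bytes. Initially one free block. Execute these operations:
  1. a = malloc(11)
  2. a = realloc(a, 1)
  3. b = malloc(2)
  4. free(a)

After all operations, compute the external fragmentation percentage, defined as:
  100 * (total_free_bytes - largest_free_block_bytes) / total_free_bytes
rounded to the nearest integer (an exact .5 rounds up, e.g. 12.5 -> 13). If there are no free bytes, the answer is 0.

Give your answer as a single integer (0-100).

Answer: 3

Derivation:
Op 1: a = malloc(11) -> a = 0; heap: [0-10 ALLOC][11-32 FREE]
Op 2: a = realloc(a, 1) -> a = 0; heap: [0-0 ALLOC][1-32 FREE]
Op 3: b = malloc(2) -> b = 1; heap: [0-0 ALLOC][1-2 ALLOC][3-32 FREE]
Op 4: free(a) -> (freed a); heap: [0-0 FREE][1-2 ALLOC][3-32 FREE]
Free blocks: [1 30] total_free=31 largest=30 -> 100*(31-30)/31 = 100/31 ≈ 3.226 -> rounds to 3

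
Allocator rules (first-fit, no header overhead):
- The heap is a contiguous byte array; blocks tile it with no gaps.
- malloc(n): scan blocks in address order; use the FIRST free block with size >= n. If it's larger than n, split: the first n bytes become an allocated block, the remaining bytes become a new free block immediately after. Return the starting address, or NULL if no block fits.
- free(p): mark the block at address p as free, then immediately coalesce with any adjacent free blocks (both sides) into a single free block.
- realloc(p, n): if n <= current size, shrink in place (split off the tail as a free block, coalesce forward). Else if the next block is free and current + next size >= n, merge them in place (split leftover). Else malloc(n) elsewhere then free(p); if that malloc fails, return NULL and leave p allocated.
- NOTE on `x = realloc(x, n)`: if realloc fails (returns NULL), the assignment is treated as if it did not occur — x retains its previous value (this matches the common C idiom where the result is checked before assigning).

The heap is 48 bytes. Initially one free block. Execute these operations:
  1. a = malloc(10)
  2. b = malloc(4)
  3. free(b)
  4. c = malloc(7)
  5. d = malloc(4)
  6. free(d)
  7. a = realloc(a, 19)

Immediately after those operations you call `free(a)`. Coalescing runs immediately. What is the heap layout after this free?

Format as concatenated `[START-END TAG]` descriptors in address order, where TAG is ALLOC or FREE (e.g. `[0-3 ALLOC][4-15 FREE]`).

Answer: [0-9 FREE][10-16 ALLOC][17-47 FREE]

Derivation:
Op 1: a = malloc(10) -> a = 0; heap: [0-9 ALLOC][10-47 FREE]
Op 2: b = malloc(4) -> b = 10; heap: [0-9 ALLOC][10-13 ALLOC][14-47 FREE]
Op 3: free(b) -> (freed b); heap: [0-9 ALLOC][10-47 FREE]
Op 4: c = malloc(7) -> c = 10; heap: [0-9 ALLOC][10-16 ALLOC][17-47 FREE]
Op 5: d = malloc(4) -> d = 17; heap: [0-9 ALLOC][10-16 ALLOC][17-20 ALLOC][21-47 FREE]
Op 6: free(d) -> (freed d); heap: [0-9 ALLOC][10-16 ALLOC][17-47 FREE]
Op 7: a = realloc(a, 19) -> a = 17; heap: [0-9 FREE][10-16 ALLOC][17-35 ALLOC][36-47 FREE]
free(a): a = 17 -> block [17-35 ALLOC]; mark free, coalesce with adjacent free neighbors -> [0-9 FREE][10-16 ALLOC][17-47 FREE]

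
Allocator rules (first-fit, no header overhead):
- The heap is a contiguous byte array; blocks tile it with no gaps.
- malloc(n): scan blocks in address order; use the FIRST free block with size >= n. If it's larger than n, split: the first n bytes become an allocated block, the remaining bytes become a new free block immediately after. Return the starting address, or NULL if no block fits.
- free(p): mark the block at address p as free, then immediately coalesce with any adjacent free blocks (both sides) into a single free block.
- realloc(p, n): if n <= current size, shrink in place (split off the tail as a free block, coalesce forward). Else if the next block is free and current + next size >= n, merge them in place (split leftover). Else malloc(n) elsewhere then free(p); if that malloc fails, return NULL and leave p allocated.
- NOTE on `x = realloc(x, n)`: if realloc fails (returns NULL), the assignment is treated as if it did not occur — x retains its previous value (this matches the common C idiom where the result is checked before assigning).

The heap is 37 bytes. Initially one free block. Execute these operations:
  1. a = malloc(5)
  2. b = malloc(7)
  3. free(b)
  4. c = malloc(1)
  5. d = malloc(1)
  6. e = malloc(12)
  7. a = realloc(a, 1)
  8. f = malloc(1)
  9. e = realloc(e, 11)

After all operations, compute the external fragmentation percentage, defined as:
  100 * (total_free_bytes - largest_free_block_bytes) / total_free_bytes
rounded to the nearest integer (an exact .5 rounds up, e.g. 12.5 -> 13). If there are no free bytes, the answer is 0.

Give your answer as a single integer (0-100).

Op 1: a = malloc(5) -> a = 0; heap: [0-4 ALLOC][5-36 FREE]
Op 2: b = malloc(7) -> b = 5; heap: [0-4 ALLOC][5-11 ALLOC][12-36 FREE]
Op 3: free(b) -> (freed b); heap: [0-4 ALLOC][5-36 FREE]
Op 4: c = malloc(1) -> c = 5; heap: [0-4 ALLOC][5-5 ALLOC][6-36 FREE]
Op 5: d = malloc(1) -> d = 6; heap: [0-4 ALLOC][5-5 ALLOC][6-6 ALLOC][7-36 FREE]
Op 6: e = malloc(12) -> e = 7; heap: [0-4 ALLOC][5-5 ALLOC][6-6 ALLOC][7-18 ALLOC][19-36 FREE]
Op 7: a = realloc(a, 1) -> a = 0; heap: [0-0 ALLOC][1-4 FREE][5-5 ALLOC][6-6 ALLOC][7-18 ALLOC][19-36 FREE]
Op 8: f = malloc(1) -> f = 1; heap: [0-0 ALLOC][1-1 ALLOC][2-4 FREE][5-5 ALLOC][6-6 ALLOC][7-18 ALLOC][19-36 FREE]
Op 9: e = realloc(e, 11) -> e = 7; heap: [0-0 ALLOC][1-1 ALLOC][2-4 FREE][5-5 ALLOC][6-6 ALLOC][7-17 ALLOC][18-36 FREE]
Free blocks: [3 19] total_free=22 largest=19 -> 100*(22-19)/22 = 300/22 ≈ 13.636 -> rounds to 14

Answer: 14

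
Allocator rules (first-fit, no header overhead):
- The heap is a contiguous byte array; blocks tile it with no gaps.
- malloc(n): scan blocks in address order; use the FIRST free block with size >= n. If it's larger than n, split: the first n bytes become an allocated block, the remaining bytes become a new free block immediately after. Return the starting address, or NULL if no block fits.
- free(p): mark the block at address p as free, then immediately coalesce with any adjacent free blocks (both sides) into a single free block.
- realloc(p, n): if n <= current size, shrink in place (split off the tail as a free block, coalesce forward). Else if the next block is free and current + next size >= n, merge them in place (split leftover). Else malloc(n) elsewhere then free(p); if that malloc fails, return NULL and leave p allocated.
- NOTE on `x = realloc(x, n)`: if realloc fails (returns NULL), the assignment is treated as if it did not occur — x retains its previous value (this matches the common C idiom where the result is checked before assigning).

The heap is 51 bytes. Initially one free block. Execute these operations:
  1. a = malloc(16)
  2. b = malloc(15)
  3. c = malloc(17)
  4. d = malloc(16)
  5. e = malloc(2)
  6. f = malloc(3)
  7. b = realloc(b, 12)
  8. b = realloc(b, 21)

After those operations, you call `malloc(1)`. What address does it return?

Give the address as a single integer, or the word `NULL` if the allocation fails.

Op 1: a = malloc(16) -> a = 0; heap: [0-15 ALLOC][16-50 FREE]
Op 2: b = malloc(15) -> b = 16; heap: [0-15 ALLOC][16-30 ALLOC][31-50 FREE]
Op 3: c = malloc(17) -> c = 31; heap: [0-15 ALLOC][16-30 ALLOC][31-47 ALLOC][48-50 FREE]
Op 4: d = malloc(16) -> d = NULL; heap: [0-15 ALLOC][16-30 ALLOC][31-47 ALLOC][48-50 FREE]
Op 5: e = malloc(2) -> e = 48; heap: [0-15 ALLOC][16-30 ALLOC][31-47 ALLOC][48-49 ALLOC][50-50 FREE]
Op 6: f = malloc(3) -> f = NULL; heap: [0-15 ALLOC][16-30 ALLOC][31-47 ALLOC][48-49 ALLOC][50-50 FREE]
Op 7: b = realloc(b, 12) -> b = 16; heap: [0-15 ALLOC][16-27 ALLOC][28-30 FREE][31-47 ALLOC][48-49 ALLOC][50-50 FREE]
Op 8: b = realloc(b, 21) -> NULL (b unchanged); heap: [0-15 ALLOC][16-27 ALLOC][28-30 FREE][31-47 ALLOC][48-49 ALLOC][50-50 FREE]
malloc(1): first-fit scan over [0-15 ALLOC][16-27 ALLOC][28-30 FREE][31-47 ALLOC][48-49 ALLOC][50-50 FREE] -> 28

Answer: 28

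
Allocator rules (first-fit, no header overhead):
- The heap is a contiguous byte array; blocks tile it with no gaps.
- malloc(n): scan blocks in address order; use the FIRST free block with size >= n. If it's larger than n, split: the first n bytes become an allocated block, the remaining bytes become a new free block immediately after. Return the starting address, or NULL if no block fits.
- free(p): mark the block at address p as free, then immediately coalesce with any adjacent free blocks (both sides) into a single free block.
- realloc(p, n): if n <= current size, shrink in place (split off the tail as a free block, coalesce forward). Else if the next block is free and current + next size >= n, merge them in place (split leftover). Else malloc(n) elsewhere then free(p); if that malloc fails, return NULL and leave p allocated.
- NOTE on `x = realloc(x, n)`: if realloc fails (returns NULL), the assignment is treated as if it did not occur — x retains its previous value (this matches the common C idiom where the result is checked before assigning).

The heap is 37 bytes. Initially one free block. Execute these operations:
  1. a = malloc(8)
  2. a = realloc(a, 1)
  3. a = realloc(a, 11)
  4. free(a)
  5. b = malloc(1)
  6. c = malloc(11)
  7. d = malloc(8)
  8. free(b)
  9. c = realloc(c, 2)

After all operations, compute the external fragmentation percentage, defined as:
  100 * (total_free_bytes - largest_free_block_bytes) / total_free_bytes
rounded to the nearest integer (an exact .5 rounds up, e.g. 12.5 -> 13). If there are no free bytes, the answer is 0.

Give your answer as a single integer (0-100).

Op 1: a = malloc(8) -> a = 0; heap: [0-7 ALLOC][8-36 FREE]
Op 2: a = realloc(a, 1) -> a = 0; heap: [0-0 ALLOC][1-36 FREE]
Op 3: a = realloc(a, 11) -> a = 0; heap: [0-10 ALLOC][11-36 FREE]
Op 4: free(a) -> (freed a); heap: [0-36 FREE]
Op 5: b = malloc(1) -> b = 0; heap: [0-0 ALLOC][1-36 FREE]
Op 6: c = malloc(11) -> c = 1; heap: [0-0 ALLOC][1-11 ALLOC][12-36 FREE]
Op 7: d = malloc(8) -> d = 12; heap: [0-0 ALLOC][1-11 ALLOC][12-19 ALLOC][20-36 FREE]
Op 8: free(b) -> (freed b); heap: [0-0 FREE][1-11 ALLOC][12-19 ALLOC][20-36 FREE]
Op 9: c = realloc(c, 2) -> c = 1; heap: [0-0 FREE][1-2 ALLOC][3-11 FREE][12-19 ALLOC][20-36 FREE]
Free blocks: [1 9 17] total_free=27 largest=17 -> 100*(27-17)/27 = 1000/27 ≈ 37.037 -> rounds to 37

Answer: 37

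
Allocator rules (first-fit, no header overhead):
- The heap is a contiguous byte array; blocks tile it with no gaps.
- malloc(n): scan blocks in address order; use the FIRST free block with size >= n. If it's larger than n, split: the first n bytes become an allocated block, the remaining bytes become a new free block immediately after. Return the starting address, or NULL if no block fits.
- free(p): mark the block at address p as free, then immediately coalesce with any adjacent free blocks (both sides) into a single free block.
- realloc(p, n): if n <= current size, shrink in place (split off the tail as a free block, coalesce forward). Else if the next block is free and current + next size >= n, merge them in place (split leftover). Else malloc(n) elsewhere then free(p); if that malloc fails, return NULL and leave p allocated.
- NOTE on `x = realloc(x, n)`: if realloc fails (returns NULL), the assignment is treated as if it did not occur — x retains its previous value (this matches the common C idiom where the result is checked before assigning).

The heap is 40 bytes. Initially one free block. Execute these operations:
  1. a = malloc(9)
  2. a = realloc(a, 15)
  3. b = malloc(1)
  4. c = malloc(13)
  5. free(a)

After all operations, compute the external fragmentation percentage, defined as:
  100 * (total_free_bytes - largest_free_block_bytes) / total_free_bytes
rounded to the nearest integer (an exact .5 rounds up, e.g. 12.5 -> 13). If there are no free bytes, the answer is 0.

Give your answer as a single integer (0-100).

Op 1: a = malloc(9) -> a = 0; heap: [0-8 ALLOC][9-39 FREE]
Op 2: a = realloc(a, 15) -> a = 0; heap: [0-14 ALLOC][15-39 FREE]
Op 3: b = malloc(1) -> b = 15; heap: [0-14 ALLOC][15-15 ALLOC][16-39 FREE]
Op 4: c = malloc(13) -> c = 16; heap: [0-14 ALLOC][15-15 ALLOC][16-28 ALLOC][29-39 FREE]
Op 5: free(a) -> (freed a); heap: [0-14 FREE][15-15 ALLOC][16-28 ALLOC][29-39 FREE]
Free blocks: [15 11] total_free=26 largest=15 -> 100*(26-15)/26 = 1100/26 ≈ 42.308 -> rounds to 42

Answer: 42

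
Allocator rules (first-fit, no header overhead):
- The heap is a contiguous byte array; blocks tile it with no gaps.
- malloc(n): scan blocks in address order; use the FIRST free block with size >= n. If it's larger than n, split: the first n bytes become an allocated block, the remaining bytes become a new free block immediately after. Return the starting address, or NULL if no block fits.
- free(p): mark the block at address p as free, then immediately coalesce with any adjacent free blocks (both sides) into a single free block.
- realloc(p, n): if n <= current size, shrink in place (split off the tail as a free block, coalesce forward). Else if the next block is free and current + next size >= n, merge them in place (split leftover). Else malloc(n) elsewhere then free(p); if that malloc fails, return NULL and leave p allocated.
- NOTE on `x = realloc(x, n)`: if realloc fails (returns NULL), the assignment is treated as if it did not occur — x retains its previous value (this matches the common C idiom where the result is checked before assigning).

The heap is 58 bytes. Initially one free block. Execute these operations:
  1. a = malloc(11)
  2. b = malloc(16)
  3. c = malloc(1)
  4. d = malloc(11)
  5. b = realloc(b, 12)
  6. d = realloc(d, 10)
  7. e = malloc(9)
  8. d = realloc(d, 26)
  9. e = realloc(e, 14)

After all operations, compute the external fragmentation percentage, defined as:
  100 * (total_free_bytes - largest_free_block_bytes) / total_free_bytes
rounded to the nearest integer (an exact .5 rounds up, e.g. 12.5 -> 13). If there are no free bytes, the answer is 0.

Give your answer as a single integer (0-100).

Op 1: a = malloc(11) -> a = 0; heap: [0-10 ALLOC][11-57 FREE]
Op 2: b = malloc(16) -> b = 11; heap: [0-10 ALLOC][11-26 ALLOC][27-57 FREE]
Op 3: c = malloc(1) -> c = 27; heap: [0-10 ALLOC][11-26 ALLOC][27-27 ALLOC][28-57 FREE]
Op 4: d = malloc(11) -> d = 28; heap: [0-10 ALLOC][11-26 ALLOC][27-27 ALLOC][28-38 ALLOC][39-57 FREE]
Op 5: b = realloc(b, 12) -> b = 11; heap: [0-10 ALLOC][11-22 ALLOC][23-26 FREE][27-27 ALLOC][28-38 ALLOC][39-57 FREE]
Op 6: d = realloc(d, 10) -> d = 28; heap: [0-10 ALLOC][11-22 ALLOC][23-26 FREE][27-27 ALLOC][28-37 ALLOC][38-57 FREE]
Op 7: e = malloc(9) -> e = 38; heap: [0-10 ALLOC][11-22 ALLOC][23-26 FREE][27-27 ALLOC][28-37 ALLOC][38-46 ALLOC][47-57 FREE]
Op 8: d = realloc(d, 26) -> NULL (d unchanged); heap: [0-10 ALLOC][11-22 ALLOC][23-26 FREE][27-27 ALLOC][28-37 ALLOC][38-46 ALLOC][47-57 FREE]
Op 9: e = realloc(e, 14) -> e = 38; heap: [0-10 ALLOC][11-22 ALLOC][23-26 FREE][27-27 ALLOC][28-37 ALLOC][38-51 ALLOC][52-57 FREE]
Free blocks: [4 6] total_free=10 largest=6 -> 100*(10-6)/10 = 400/10 = 40

Answer: 40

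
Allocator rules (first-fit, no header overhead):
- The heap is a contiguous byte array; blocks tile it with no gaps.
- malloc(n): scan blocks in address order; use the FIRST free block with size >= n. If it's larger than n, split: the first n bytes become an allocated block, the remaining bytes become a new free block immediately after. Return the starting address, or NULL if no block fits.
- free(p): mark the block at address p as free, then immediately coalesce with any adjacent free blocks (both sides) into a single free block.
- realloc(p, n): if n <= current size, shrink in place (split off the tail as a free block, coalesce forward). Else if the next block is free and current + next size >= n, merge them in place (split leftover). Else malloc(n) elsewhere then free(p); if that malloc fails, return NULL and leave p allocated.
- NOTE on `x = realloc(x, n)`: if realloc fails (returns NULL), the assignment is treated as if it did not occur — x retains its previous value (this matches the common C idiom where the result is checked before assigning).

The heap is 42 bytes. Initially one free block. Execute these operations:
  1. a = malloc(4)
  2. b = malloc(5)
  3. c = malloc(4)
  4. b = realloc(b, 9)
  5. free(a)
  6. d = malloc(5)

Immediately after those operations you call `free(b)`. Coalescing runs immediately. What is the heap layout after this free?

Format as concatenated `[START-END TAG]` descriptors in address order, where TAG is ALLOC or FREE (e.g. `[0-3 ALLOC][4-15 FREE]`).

Op 1: a = malloc(4) -> a = 0; heap: [0-3 ALLOC][4-41 FREE]
Op 2: b = malloc(5) -> b = 4; heap: [0-3 ALLOC][4-8 ALLOC][9-41 FREE]
Op 3: c = malloc(4) -> c = 9; heap: [0-3 ALLOC][4-8 ALLOC][9-12 ALLOC][13-41 FREE]
Op 4: b = realloc(b, 9) -> b = 13; heap: [0-3 ALLOC][4-8 FREE][9-12 ALLOC][13-21 ALLOC][22-41 FREE]
Op 5: free(a) -> (freed a); heap: [0-8 FREE][9-12 ALLOC][13-21 ALLOC][22-41 FREE]
Op 6: d = malloc(5) -> d = 0; heap: [0-4 ALLOC][5-8 FREE][9-12 ALLOC][13-21 ALLOC][22-41 FREE]
free(b): b = 13 -> block [13-21 ALLOC]; mark free, coalesce with adjacent free neighbors -> [0-4 ALLOC][5-8 FREE][9-12 ALLOC][13-41 FREE]

Answer: [0-4 ALLOC][5-8 FREE][9-12 ALLOC][13-41 FREE]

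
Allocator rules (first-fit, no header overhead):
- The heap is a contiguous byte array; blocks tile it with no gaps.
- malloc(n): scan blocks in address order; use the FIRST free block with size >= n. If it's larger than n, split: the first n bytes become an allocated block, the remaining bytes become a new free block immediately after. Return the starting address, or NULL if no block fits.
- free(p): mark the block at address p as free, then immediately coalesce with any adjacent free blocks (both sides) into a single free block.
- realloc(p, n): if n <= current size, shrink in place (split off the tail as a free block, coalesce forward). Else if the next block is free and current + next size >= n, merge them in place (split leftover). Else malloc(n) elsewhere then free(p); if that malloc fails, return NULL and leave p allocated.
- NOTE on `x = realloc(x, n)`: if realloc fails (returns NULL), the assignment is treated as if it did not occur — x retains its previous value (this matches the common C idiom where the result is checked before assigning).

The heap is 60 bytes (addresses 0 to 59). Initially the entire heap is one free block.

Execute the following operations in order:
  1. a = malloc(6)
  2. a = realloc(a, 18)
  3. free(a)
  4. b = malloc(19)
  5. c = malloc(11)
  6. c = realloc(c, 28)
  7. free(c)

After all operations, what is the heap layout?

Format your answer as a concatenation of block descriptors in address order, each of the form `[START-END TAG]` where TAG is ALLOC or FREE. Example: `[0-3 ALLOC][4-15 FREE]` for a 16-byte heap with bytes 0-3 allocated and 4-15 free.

Op 1: a = malloc(6) -> a = 0; heap: [0-5 ALLOC][6-59 FREE]
Op 2: a = realloc(a, 18) -> a = 0; heap: [0-17 ALLOC][18-59 FREE]
Op 3: free(a) -> (freed a); heap: [0-59 FREE]
Op 4: b = malloc(19) -> b = 0; heap: [0-18 ALLOC][19-59 FREE]
Op 5: c = malloc(11) -> c = 19; heap: [0-18 ALLOC][19-29 ALLOC][30-59 FREE]
Op 6: c = realloc(c, 28) -> c = 19; heap: [0-18 ALLOC][19-46 ALLOC][47-59 FREE]
Op 7: free(c) -> (freed c); heap: [0-18 ALLOC][19-59 FREE]

Answer: [0-18 ALLOC][19-59 FREE]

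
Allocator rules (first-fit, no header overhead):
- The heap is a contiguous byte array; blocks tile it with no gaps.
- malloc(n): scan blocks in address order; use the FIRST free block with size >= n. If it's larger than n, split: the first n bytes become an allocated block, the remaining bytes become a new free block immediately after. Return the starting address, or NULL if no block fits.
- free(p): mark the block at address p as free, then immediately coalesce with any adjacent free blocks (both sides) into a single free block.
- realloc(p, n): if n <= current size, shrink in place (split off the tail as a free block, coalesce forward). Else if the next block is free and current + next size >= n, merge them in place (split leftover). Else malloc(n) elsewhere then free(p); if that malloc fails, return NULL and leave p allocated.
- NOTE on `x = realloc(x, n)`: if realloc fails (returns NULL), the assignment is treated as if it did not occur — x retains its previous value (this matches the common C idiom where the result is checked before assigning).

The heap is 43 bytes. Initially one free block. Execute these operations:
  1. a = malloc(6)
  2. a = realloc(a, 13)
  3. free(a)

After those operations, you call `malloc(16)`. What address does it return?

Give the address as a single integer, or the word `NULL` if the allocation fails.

Answer: 0

Derivation:
Op 1: a = malloc(6) -> a = 0; heap: [0-5 ALLOC][6-42 FREE]
Op 2: a = realloc(a, 13) -> a = 0; heap: [0-12 ALLOC][13-42 FREE]
Op 3: free(a) -> (freed a); heap: [0-42 FREE]
malloc(16): first-fit scan over [0-42 FREE] -> 0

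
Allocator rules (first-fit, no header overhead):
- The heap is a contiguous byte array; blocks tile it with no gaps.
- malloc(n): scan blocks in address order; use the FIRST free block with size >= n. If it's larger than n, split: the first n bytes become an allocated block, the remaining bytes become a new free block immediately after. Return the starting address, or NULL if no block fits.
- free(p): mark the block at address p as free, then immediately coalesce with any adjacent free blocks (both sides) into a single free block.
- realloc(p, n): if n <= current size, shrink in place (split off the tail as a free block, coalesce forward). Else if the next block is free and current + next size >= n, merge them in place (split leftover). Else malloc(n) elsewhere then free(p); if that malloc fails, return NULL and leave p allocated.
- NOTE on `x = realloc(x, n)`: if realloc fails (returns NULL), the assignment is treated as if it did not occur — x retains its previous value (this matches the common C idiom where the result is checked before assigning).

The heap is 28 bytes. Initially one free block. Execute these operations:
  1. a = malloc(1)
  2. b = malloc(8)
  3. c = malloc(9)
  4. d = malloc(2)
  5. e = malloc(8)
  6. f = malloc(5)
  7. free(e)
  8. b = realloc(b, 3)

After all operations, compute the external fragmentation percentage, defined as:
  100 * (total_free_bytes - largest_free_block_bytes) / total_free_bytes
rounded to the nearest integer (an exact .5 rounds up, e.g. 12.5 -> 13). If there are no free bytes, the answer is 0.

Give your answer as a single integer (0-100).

Answer: 38

Derivation:
Op 1: a = malloc(1) -> a = 0; heap: [0-0 ALLOC][1-27 FREE]
Op 2: b = malloc(8) -> b = 1; heap: [0-0 ALLOC][1-8 ALLOC][9-27 FREE]
Op 3: c = malloc(9) -> c = 9; heap: [0-0 ALLOC][1-8 ALLOC][9-17 ALLOC][18-27 FREE]
Op 4: d = malloc(2) -> d = 18; heap: [0-0 ALLOC][1-8 ALLOC][9-17 ALLOC][18-19 ALLOC][20-27 FREE]
Op 5: e = malloc(8) -> e = 20; heap: [0-0 ALLOC][1-8 ALLOC][9-17 ALLOC][18-19 ALLOC][20-27 ALLOC]
Op 6: f = malloc(5) -> f = NULL; heap: [0-0 ALLOC][1-8 ALLOC][9-17 ALLOC][18-19 ALLOC][20-27 ALLOC]
Op 7: free(e) -> (freed e); heap: [0-0 ALLOC][1-8 ALLOC][9-17 ALLOC][18-19 ALLOC][20-27 FREE]
Op 8: b = realloc(b, 3) -> b = 1; heap: [0-0 ALLOC][1-3 ALLOC][4-8 FREE][9-17 ALLOC][18-19 ALLOC][20-27 FREE]
Free blocks: [5 8] total_free=13 largest=8 -> 100*(13-8)/13 = 500/13 ≈ 38.462 -> rounds to 38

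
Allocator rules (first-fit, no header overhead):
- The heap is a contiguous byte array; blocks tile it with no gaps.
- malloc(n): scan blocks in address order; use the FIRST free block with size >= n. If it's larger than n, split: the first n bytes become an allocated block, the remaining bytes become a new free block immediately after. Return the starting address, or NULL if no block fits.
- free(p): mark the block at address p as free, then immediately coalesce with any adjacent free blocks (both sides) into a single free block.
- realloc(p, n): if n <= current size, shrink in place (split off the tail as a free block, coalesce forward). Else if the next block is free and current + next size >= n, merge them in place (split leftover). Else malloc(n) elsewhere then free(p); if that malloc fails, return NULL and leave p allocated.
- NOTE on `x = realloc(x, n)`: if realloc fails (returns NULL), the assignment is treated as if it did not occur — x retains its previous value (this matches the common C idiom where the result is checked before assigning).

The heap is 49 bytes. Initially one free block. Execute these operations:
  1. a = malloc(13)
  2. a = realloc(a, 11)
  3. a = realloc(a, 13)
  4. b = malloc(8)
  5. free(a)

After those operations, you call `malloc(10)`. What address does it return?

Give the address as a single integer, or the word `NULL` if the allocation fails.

Op 1: a = malloc(13) -> a = 0; heap: [0-12 ALLOC][13-48 FREE]
Op 2: a = realloc(a, 11) -> a = 0; heap: [0-10 ALLOC][11-48 FREE]
Op 3: a = realloc(a, 13) -> a = 0; heap: [0-12 ALLOC][13-48 FREE]
Op 4: b = malloc(8) -> b = 13; heap: [0-12 ALLOC][13-20 ALLOC][21-48 FREE]
Op 5: free(a) -> (freed a); heap: [0-12 FREE][13-20 ALLOC][21-48 FREE]
malloc(10): first-fit scan over [0-12 FREE][13-20 ALLOC][21-48 FREE] -> 0

Answer: 0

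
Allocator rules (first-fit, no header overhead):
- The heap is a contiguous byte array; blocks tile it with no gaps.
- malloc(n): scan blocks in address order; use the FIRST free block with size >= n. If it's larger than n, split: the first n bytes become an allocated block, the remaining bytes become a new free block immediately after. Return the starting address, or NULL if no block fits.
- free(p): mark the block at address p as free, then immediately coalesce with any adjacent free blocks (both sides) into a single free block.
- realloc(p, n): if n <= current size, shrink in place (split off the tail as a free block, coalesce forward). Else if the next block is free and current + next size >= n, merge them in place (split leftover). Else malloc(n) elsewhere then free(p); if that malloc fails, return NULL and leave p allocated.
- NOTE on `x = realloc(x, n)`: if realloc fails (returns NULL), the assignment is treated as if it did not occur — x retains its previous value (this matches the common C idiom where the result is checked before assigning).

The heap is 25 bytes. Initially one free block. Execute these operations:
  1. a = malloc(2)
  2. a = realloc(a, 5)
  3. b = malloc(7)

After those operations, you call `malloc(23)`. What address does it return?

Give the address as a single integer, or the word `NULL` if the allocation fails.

Answer: NULL

Derivation:
Op 1: a = malloc(2) -> a = 0; heap: [0-1 ALLOC][2-24 FREE]
Op 2: a = realloc(a, 5) -> a = 0; heap: [0-4 ALLOC][5-24 FREE]
Op 3: b = malloc(7) -> b = 5; heap: [0-4 ALLOC][5-11 ALLOC][12-24 FREE]
malloc(23): first-fit scan over [0-4 ALLOC][5-11 ALLOC][12-24 FREE] -> NULL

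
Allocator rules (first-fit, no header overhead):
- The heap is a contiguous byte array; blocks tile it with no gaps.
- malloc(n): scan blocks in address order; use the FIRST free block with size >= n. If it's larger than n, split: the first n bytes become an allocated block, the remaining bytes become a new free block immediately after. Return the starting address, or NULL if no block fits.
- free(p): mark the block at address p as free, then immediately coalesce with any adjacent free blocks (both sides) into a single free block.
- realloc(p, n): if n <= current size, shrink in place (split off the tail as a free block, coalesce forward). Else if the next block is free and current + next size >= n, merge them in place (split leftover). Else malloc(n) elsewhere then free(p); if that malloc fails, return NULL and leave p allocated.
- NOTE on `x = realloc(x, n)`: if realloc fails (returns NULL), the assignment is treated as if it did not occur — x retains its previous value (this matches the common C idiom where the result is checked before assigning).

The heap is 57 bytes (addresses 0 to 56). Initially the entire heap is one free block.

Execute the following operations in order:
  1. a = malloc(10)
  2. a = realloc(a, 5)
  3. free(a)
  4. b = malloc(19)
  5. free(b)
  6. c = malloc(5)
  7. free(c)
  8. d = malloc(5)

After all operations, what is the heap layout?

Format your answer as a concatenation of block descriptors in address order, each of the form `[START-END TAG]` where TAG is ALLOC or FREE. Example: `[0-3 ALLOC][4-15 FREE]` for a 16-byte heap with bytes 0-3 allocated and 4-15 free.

Op 1: a = malloc(10) -> a = 0; heap: [0-9 ALLOC][10-56 FREE]
Op 2: a = realloc(a, 5) -> a = 0; heap: [0-4 ALLOC][5-56 FREE]
Op 3: free(a) -> (freed a); heap: [0-56 FREE]
Op 4: b = malloc(19) -> b = 0; heap: [0-18 ALLOC][19-56 FREE]
Op 5: free(b) -> (freed b); heap: [0-56 FREE]
Op 6: c = malloc(5) -> c = 0; heap: [0-4 ALLOC][5-56 FREE]
Op 7: free(c) -> (freed c); heap: [0-56 FREE]
Op 8: d = malloc(5) -> d = 0; heap: [0-4 ALLOC][5-56 FREE]

Answer: [0-4 ALLOC][5-56 FREE]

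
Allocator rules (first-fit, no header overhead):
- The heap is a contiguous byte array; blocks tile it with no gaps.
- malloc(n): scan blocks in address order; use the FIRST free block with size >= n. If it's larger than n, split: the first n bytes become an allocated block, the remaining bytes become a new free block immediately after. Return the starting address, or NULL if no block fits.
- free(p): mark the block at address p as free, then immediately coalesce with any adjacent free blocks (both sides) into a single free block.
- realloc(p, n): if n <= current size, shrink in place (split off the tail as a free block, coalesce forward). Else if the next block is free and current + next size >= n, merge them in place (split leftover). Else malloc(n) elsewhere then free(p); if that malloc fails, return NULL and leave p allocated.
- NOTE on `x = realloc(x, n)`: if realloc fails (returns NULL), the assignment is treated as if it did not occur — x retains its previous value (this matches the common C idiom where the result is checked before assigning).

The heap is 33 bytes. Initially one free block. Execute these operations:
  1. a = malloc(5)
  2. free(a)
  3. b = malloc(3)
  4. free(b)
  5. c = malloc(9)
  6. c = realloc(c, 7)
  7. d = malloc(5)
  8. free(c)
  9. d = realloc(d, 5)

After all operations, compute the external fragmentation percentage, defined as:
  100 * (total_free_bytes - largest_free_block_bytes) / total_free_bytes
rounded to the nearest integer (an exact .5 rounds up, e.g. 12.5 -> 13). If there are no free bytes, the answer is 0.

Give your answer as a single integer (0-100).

Op 1: a = malloc(5) -> a = 0; heap: [0-4 ALLOC][5-32 FREE]
Op 2: free(a) -> (freed a); heap: [0-32 FREE]
Op 3: b = malloc(3) -> b = 0; heap: [0-2 ALLOC][3-32 FREE]
Op 4: free(b) -> (freed b); heap: [0-32 FREE]
Op 5: c = malloc(9) -> c = 0; heap: [0-8 ALLOC][9-32 FREE]
Op 6: c = realloc(c, 7) -> c = 0; heap: [0-6 ALLOC][7-32 FREE]
Op 7: d = malloc(5) -> d = 7; heap: [0-6 ALLOC][7-11 ALLOC][12-32 FREE]
Op 8: free(c) -> (freed c); heap: [0-6 FREE][7-11 ALLOC][12-32 FREE]
Op 9: d = realloc(d, 5) -> d = 7; heap: [0-6 FREE][7-11 ALLOC][12-32 FREE]
Free blocks: [7 21] total_free=28 largest=21 -> 100*(28-21)/28 = 700/28 = 25

Answer: 25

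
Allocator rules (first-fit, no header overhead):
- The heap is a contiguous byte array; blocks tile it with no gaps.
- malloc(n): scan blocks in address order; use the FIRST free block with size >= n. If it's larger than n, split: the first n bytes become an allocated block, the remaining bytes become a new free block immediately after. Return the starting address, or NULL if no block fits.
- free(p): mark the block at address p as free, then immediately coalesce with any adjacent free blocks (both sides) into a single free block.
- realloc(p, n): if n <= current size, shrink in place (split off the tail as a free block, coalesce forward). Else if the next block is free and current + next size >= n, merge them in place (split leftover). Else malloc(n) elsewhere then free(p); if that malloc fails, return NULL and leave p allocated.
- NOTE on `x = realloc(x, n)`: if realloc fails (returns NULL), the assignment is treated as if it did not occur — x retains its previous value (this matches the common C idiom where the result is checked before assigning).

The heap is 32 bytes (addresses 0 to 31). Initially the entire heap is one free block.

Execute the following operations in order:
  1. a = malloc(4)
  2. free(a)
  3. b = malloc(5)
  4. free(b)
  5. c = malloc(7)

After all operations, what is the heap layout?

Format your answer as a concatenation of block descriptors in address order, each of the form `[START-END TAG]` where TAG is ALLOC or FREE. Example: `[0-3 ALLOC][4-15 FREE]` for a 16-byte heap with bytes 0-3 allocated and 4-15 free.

Op 1: a = malloc(4) -> a = 0; heap: [0-3 ALLOC][4-31 FREE]
Op 2: free(a) -> (freed a); heap: [0-31 FREE]
Op 3: b = malloc(5) -> b = 0; heap: [0-4 ALLOC][5-31 FREE]
Op 4: free(b) -> (freed b); heap: [0-31 FREE]
Op 5: c = malloc(7) -> c = 0; heap: [0-6 ALLOC][7-31 FREE]

Answer: [0-6 ALLOC][7-31 FREE]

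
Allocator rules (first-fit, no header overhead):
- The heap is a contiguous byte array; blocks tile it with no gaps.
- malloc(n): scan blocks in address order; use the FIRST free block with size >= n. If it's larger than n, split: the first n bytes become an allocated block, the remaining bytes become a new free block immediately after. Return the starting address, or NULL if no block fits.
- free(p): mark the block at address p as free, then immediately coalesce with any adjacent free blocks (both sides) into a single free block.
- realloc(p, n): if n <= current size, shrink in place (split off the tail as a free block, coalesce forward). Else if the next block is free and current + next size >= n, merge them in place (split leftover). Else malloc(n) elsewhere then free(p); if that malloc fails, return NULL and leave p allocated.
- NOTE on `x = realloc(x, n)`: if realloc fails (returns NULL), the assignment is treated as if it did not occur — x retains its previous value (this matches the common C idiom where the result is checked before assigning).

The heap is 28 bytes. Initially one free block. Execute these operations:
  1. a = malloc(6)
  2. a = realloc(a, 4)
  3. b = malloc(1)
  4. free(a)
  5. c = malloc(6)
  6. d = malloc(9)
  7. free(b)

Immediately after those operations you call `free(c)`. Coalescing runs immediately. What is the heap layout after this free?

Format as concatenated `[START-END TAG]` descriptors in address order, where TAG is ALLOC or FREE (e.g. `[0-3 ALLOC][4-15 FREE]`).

Answer: [0-10 FREE][11-19 ALLOC][20-27 FREE]

Derivation:
Op 1: a = malloc(6) -> a = 0; heap: [0-5 ALLOC][6-27 FREE]
Op 2: a = realloc(a, 4) -> a = 0; heap: [0-3 ALLOC][4-27 FREE]
Op 3: b = malloc(1) -> b = 4; heap: [0-3 ALLOC][4-4 ALLOC][5-27 FREE]
Op 4: free(a) -> (freed a); heap: [0-3 FREE][4-4 ALLOC][5-27 FREE]
Op 5: c = malloc(6) -> c = 5; heap: [0-3 FREE][4-4 ALLOC][5-10 ALLOC][11-27 FREE]
Op 6: d = malloc(9) -> d = 11; heap: [0-3 FREE][4-4 ALLOC][5-10 ALLOC][11-19 ALLOC][20-27 FREE]
Op 7: free(b) -> (freed b); heap: [0-4 FREE][5-10 ALLOC][11-19 ALLOC][20-27 FREE]
free(c): c = 5 -> block [5-10 ALLOC]; mark free, coalesce with adjacent free neighbors -> [0-10 FREE][11-19 ALLOC][20-27 FREE]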